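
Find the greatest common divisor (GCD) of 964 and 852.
4

Using the Euclidean algorithm:
964 = 1 × 852 + 112
852 = 7 × 112 + 68
112 = 1 × 68 + 44
68 = 1 × 44 + 24
44 = 1 × 24 + 20
24 = 1 × 20 + 4
20 = 5 × 4 + 0

GCD(964, 852) = 4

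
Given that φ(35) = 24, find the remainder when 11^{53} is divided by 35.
By Euler: 11^{24} ≡ 1 (mod 35) since gcd(11, 35) = 1. 53 = 2×24 + 5. So 11^{53} ≡ 11^{5} ≡ 16 (mod 35)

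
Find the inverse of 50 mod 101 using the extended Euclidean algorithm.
Extended GCD: 50(-2) + 101(1) = 1. So 50^(-1) ≡ 99 ≡ 99 (mod 101). Verify: 50 × 99 = 4950 ≡ 1 (mod 101)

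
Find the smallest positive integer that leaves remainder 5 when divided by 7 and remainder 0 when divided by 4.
M = 7 × 4 = 28. M₁ = 4, y₁ ≡ 2 (mod 7). M₂ = 7, y₂ ≡ 3 (mod 4). n = 5×4×2 + 0×7×3 ≡ 12 (mod 28). The smallest positive such number is 12.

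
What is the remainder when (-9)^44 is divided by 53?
Using repeated squaring. (-9) ≡ 44 (mod 53). 44 = 32 + 8 + 4 (binary 101100). Repeated squaring mod 53: 44^1 ≡ 44; 44^2 ≡ 44² = 1936 ≡ 28; 44^4 ≡ 28² = 784 ≡ 42; 44^8 ≡ 42² = 1764 ≡ 15; 44^16 ≡ 15² = 225 ≡ 13; 44^32 ≡ 13² = 169 ≡ 10. Multiply: (-9)^44 ≡ 44^32 × 44^8 × 44^4 ≡ 10 × 15 × 42 (mod 53): 10 × 15 = 150 ≡ 44; 44 × 42 = 1848 ≡ 46. So (-9)^44 ≡ 46 (mod 53).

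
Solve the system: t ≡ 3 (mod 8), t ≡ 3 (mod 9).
M = 8 × 9 = 72. M₁ = 9, y₁ ≡ 1 (mod 8). M₂ = 8, y₂ ≡ 8 (mod 9). t = 3×9×1 + 3×8×8 ≡ 3 (mod 72)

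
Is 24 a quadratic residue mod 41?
By Euler's criterion: 24^{20} ≡ 40 (mod 41). Since this equals -1 (≡ 40), 24 is not a QR.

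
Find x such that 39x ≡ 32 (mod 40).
8

Since gcd(39, 40) = 1 divides 32, a solution exists.
Multiply both sides by the inverse of 39 mod 40:
  39^(-1) mod 40 = 39
  x ≡ 39 × 32 ≡ 1248 ≡ 8 (mod 40)
Verification: 39 × 8 = 312 = 7 × 40 + 32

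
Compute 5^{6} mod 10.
5

Using successive squaring:
Binary expansion of 6: 110
Powers of 5 mod 10 (each is the square of the previous):
  5^1 ≡ 5 (mod 10)
  5^2 ≡ 5² = 25 ≡ 5 (mod 10)
  5^4 ≡ 5² = 25 ≡ 5 (mod 10)
6 = 4 + 2, so 5^6 = 5^4 × 5^2 ≡ 5 × 5 (mod 10)
Multiplying step by step:
  5 × 5 = 25 ≡ 5 (mod 10)
Result: 5^6 ≡ 5 (mod 10)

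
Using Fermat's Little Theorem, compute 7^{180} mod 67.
62

By Fermat's Little Theorem, a^(p-1) ≡ 1 (mod p) for prime p and gcd(a, p) = 1
Here p = 67, so 7^66 ≡ 1 (mod 67)
We can reduce the exponent: 180 mod 66 = 48
So 7^180 ≡ 7^48 (mod 67)
Computing: 7^48 mod 67 = 62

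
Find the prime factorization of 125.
5^3

Divide by primes starting from smallest:
125 ÷ 5 = 25
25 ÷ 5 = 5
5 ÷ 5 = 1

125 = 5^3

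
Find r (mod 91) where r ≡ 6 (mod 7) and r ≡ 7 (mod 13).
M = 7 × 13 = 91. M₁ = 13, y₁ ≡ 6 (mod 7). M₂ = 7, y₂ ≡ 2 (mod 13). r = 6×13×6 + 7×7×2 ≡ 20 (mod 91)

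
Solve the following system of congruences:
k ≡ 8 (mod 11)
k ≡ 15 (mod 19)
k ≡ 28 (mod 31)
338

Using the Chinese Remainder Theorem:
M = product of moduli = 6479
For equation 1: M_1 = 589, 589 ≡ 6 (mod 11), inverse of 589 mod 11 is 2 (check: 6 × 2 = 12 ≡ 1 (mod 11))
For equation 2: M_2 = 341, 341 ≡ 18 (mod 19), inverse of 341 mod 19 is 18 (check: 18 × 18 = 324 ≡ 1 (mod 19))
For equation 3: M_3 = 209, 209 ≡ 23 (mod 31), inverse of 209 mod 31 is 27 (check: 23 × 27 = 621 ≡ 1 (mod 31))
Combine: k ≡ Σ r_i×M_i×(M_i⁻¹ mod m_i) = 8×589×2 + 15×341×18 + 28×209×27 = 9424 + 92070 + 158004 = 259498
259498 mod 6479 = 338
k ≡ 338 (mod 6479)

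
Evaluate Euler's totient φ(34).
16

Prime factorization: 34 = 2 × 17
Using the formula φ(n) = n × Π(1 - 1/p) for each prime factor p:
φ(34) = 34 × (1 - 1/2) × (1 - 1/17)
φ(34) = 16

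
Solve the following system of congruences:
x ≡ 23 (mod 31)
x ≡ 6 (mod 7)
209

Using the Chinese Remainder Theorem:
M = product of moduli = 217
For equation 1: M_1 = 7, 7 ≡ 7 (mod 31), inverse of 7 mod 31 is 9 (check: 7 × 9 = 63 ≡ 1 (mod 31))
For equation 2: M_2 = 31, 31 ≡ 3 (mod 7), inverse of 31 mod 7 is 5 (check: 3 × 5 = 15 ≡ 1 (mod 7))
Combine: x ≡ Σ r_i×M_i×(M_i⁻¹ mod m_i) = 23×7×9 + 6×31×5 = 1449 + 930 = 2379
2379 mod 217 = 209
x ≡ 209 (mod 217)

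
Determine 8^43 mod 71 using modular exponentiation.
Using repeated squaring. 43 = 32 + 8 + 2 + 1 (binary 101011). Repeated squaring mod 71: 8^1 ≡ 8; 8^2 ≡ 8² = 64 ≡ 64; 8^4 ≡ 64² = 4096 ≡ 49; 8^8 ≡ 49² = 2401 ≡ 58; 8^16 ≡ 58² = 3364 ≡ 27; 8^32 ≡ 27² = 729 ≡ 19. Multiply: 8^43 = 8^32 × 8^8 × 8^2 × 8^1 ≡ 19 × 58 × 64 × 8 (mod 71): 19 × 58 = 1102 ≡ 37; 37 × 64 = 2368 ≡ 25; 25 × 8 = 200 ≡ 58. So 8^43 ≡ 58 (mod 71).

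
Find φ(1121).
1044

Prime factorization: 1121 = 19 × 59
Using the formula φ(n) = n × Π(1 - 1/p) for each prime factor p:
φ(1121) = 1121 × (1 - 1/19) × (1 - 1/59)
φ(1121) = 1044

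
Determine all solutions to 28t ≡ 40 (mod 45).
40

Since gcd(28, 45) = 1 divides 40, a solution exists.
Multiply both sides by the inverse of 28 mod 45:
  28^(-1) mod 45 = 37
  x ≡ 37 × 40 ≡ 1480 ≡ 40 (mod 45)
Verification: 28 × 40 = 1120 = 24 × 45 + 40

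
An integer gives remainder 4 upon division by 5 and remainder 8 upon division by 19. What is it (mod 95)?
M = 5 × 19 = 95. M₁ = 19, y₁ ≡ 4 (mod 5). M₂ = 5, y₂ ≡ 4 (mod 19). r = 4×19×4 + 8×5×4 ≡ 84 (mod 95). The smallest positive such number is 84.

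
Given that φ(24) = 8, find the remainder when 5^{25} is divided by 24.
By Euler: 5^{8} ≡ 1 (mod 24) since gcd(5, 24) = 1. 25 = 3×8 + 1. So 5^{25} ≡ 5^{1} ≡ 5 (mod 24)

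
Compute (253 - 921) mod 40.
12

(253 - 921) = -668
-668 mod 40 = 12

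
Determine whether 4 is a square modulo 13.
By Euler's criterion: 4^{6} ≡ 1 (mod 13). Since this equals 1, 4 is a QR.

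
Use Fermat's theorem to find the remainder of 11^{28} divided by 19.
11

By Fermat's Little Theorem, a^(p-1) ≡ 1 (mod p) for prime p and gcd(a, p) = 1
Here p = 19, so 11^18 ≡ 1 (mod 19)
We can reduce the exponent: 28 mod 18 = 10
So 11^28 ≡ 11^10 (mod 19)
Computing: 11^10 mod 19 = 11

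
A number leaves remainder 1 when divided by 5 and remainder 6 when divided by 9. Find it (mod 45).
M = 5 × 9 = 45. M₁ = 9, y₁ ≡ 4 (mod 5). M₂ = 5, y₂ ≡ 2 (mod 9). y = 1×9×4 + 6×5×2 ≡ 6 (mod 45)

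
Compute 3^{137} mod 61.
52

Using successive squaring:
Binary expansion of 137: 10001001
Powers of 3 mod 61 (each is the square of the previous):
  3^1 ≡ 3 (mod 61)
  3^2 ≡ 3² = 9 ≡ 9 (mod 61)
  3^4 ≡ 9² = 81 ≡ 20 (mod 61)
  3^8 ≡ 20² = 400 ≡ 34 (mod 61)
  3^16 ≡ 34² = 1156 ≡ 58 (mod 61)
  3^32 ≡ 58² = 3364 ≡ 9 (mod 61)
  3^64 ≡ 9² = 81 ≡ 20 (mod 61)
  3^128 ≡ 20² = 400 ≡ 34 (mod 61)
137 = 128 + 8 + 1, so 3^137 = 3^128 × 3^8 × 3^1 ≡ 34 × 34 × 3 (mod 61)
Multiplying step by step:
  34 × 34 = 1156 ≡ 58 (mod 61)
  58 × 3 = 174 ≡ 52 (mod 61)
Result: 3^137 ≡ 52 (mod 61)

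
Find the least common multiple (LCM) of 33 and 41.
1353

First find GCD(33, 41) using the Euclidean algorithm:
33 = 0 × 41 + 33
41 = 1 × 33 + 8
33 = 4 × 8 + 1
8 = 8 × 1 + 0
GCD(33, 41) = 1

LCM formula: LCM(a, b) = (a × b) / GCD(a, b)
LCM(33, 41) = (33 × 41) / 1
LCM(33, 41) = 1353 / 1
LCM(33, 41) = 1353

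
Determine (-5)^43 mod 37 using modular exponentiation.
Using Fermat: (-5)^{36} ≡ 1 (mod 37). 43 ≡ 7 (mod 36). So (-5)^{43} ≡ (-5)^{7} ≡ 19 (mod 37)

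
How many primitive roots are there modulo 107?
52

The number of primitive roots modulo p is φ(p-1) = φ(106)
φ(106) = 52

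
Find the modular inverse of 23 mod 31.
23^(-1) ≡ 27 (mod 31). Verification: 23 × 27 = 621 ≡ 1 (mod 31)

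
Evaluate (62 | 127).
(62/127) = 62^{63} mod 127 = 1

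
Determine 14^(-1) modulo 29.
14^(-1) ≡ 27 (mod 29). Verification: 14 × 27 = 378 ≡ 1 (mod 29)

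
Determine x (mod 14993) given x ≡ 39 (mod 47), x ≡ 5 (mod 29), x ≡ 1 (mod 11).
7371

Using the Chinese Remainder Theorem:
M = product of moduli = 14993
For equation 1: M_1 = 319, 319 ≡ 37 (mod 47), inverse of 319 mod 47 is 14 (check: 37 × 14 = 518 ≡ 1 (mod 47))
For equation 2: M_2 = 517, 517 ≡ 24 (mod 29), inverse of 517 mod 29 is 23 (check: 24 × 23 = 552 ≡ 1 (mod 29))
For equation 3: M_3 = 1363, 1363 ≡ 10 (mod 11), inverse of 1363 mod 11 is 10 (check: 10 × 10 = 100 ≡ 1 (mod 11))
Combine: x ≡ Σ r_i×M_i×(M_i⁻¹ mod m_i) = 39×319×14 + 5×517×23 + 1×1363×10 = 174174 + 59455 + 13630 = 247259
247259 mod 14993 = 7371
x ≡ 7371 (mod 14993)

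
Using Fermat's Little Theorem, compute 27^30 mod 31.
By Fermat's Little Theorem, 27^{30} ≡ 1 (mod 31) since 31 is prime and gcd(27, 31) = 1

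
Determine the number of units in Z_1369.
1332

Prime factorization: 1369 = 37^2
Using the formula φ(n) = n × Π(1 - 1/p) for each prime factor p:
φ(1369) = 1369 × (1 - 1/37)
φ(1369) = 1332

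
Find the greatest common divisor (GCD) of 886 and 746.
2

Using the Euclidean algorithm:
886 = 1 × 746 + 140
746 = 5 × 140 + 46
140 = 3 × 46 + 2
46 = 23 × 2 + 0

GCD(886, 746) = 2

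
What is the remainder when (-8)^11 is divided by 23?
Using repeated squaring. (-8) ≡ 15 (mod 23). 11 = 8 + 2 + 1 (binary 1011). Repeated squaring mod 23: 15^1 ≡ 15; 15^2 ≡ 15² = 225 ≡ 18; 15^4 ≡ 18² = 324 ≡ 2; 15^8 ≡ 2² = 4 ≡ 4. Multiply: (-8)^11 ≡ 15^8 × 15^2 × 15^1 ≡ 4 × 18 × 15 (mod 23): 4 × 18 = 72 ≡ 3; 3 × 15 = 45 ≡ 22. So (-8)^11 ≡ 22 (mod 23).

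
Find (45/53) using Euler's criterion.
(45/53) = 45^{26} mod 53 = -1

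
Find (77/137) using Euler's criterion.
(77/137) = 77^{68} mod 137 = 1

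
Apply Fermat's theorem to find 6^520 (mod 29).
By Fermat: 6^{28} ≡ 1 (mod 29). 520 ≡ 16 (mod 28). So 6^{520} ≡ 6^{16} ≡ 7 (mod 29)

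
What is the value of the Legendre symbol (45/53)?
(45/53) = 45^{26} mod 53 = -1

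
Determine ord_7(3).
Powers of 3 mod 7: 3^1≡3, 3^2≡2, 3^3≡6, 3^4≡4, 3^5≡5, 3^6≡1. Order = 6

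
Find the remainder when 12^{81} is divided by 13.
By Fermat: 12^{12} ≡ 1 (mod 13). 81 = 6×12 + 9. So 12^{81} ≡ 12^{9} ≡ 12 (mod 13)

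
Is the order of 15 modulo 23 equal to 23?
No, the actual order is 22, not 23.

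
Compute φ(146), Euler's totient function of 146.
72

Prime factorization: 146 = 2 × 73
Using the formula φ(n) = n × Π(1 - 1/p) for each prime factor p:
φ(146) = 146 × (1 - 1/2) × (1 - 1/73)
φ(146) = 72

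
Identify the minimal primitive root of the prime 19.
p - 1 = 18 has prime divisors 2, 3. h is a primitive root mod 19 iff h^(18/q) ≢ 1 (mod 19) for each such q.
h = 2: 2^9 ≡ 18, 2^6 ≡ 7 (mod 19); none is 1, so 2 has order 18 and is a primitive root.
The smallest primitive root mod 19 is g = 2.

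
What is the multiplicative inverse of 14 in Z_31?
14^(-1) ≡ 20 (mod 31). Verification: 14 × 20 = 280 ≡ 1 (mod 31)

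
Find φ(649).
580

Prime factorization: 649 = 11 × 59
Using the formula φ(n) = n × Π(1 - 1/p) for each prime factor p:
φ(649) = 649 × (1 - 1/11) × (1 - 1/59)
φ(649) = 580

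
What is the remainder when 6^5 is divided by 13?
5 = 4 + 1 (binary 101). Repeated squaring mod 13: 6^1 ≡ 6; 6^2 ≡ 6² = 36 ≡ 10; 6^4 ≡ 10² = 100 ≡ 9. Multiply: 6^5 = 6^4 × 6^1 ≡ 9 × 6 (mod 13): 9 × 6 = 54 ≡ 2. So 6^5 ≡ 2 (mod 13).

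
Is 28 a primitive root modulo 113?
p - 1 = 112 has prime divisors 2, 7. Check 28^(112/q) mod 113 for each: 28^(112/2) = 28^56 ≡ 1, 28^(112/7) = 28^16 ≡ 106 (mod 113). Since 28^56 ≡ 1 (mod 113), the order of 28 divides 56 (in fact the order is 7) ≠ 112, so it is not a primitive root.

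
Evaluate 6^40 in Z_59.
Using repeated squaring. 40 = 32 + 8 (binary 101000). Repeated squaring mod 59: 6^1 ≡ 6; 6^2 ≡ 6² = 36 ≡ 36; 6^4 ≡ 36² = 1296 ≡ 57; 6^8 ≡ 57² = 3249 ≡ 4; 6^16 ≡ 4² = 16 ≡ 16; 6^32 ≡ 16² = 256 ≡ 20. Multiply: 6^40 = 6^32 × 6^8 ≡ 20 × 4 (mod 59): 20 × 4 = 80 ≡ 21. So 6^40 ≡ 21 (mod 59).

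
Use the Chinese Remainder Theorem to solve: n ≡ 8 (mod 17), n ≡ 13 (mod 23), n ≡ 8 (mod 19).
1623

Using the Chinese Remainder Theorem:
M = product of moduli = 7429
For equation 1: M_1 = 437, 437 ≡ 12 (mod 17), inverse of 437 mod 17 is 10 (check: 12 × 10 = 120 ≡ 1 (mod 17))
For equation 2: M_2 = 323, 323 ≡ 1 (mod 23), inverse of 323 mod 23 is 1 (check: 1 × 1 = 1 ≡ 1 (mod 23))
For equation 3: M_3 = 391, 391 ≡ 11 (mod 19), inverse of 391 mod 19 is 7 (check: 11 × 7 = 77 ≡ 1 (mod 19))
Combine: n ≡ Σ r_i×M_i×(M_i⁻¹ mod m_i) = 8×437×10 + 13×323×1 + 8×391×7 = 34960 + 4199 + 21896 = 61055
61055 mod 7429 = 1623
n ≡ 1623 (mod 7429)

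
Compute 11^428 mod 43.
Using Fermat: 11^{42} ≡ 1 (mod 43). 428 ≡ 8 (mod 42). So 11^{428} ≡ 11^{8} ≡ 11 (mod 43)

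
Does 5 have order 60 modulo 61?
p - 1 = 60 has prime divisors 2, 3, 5. Check 5^(60/q) mod 61 for each: 5^(60/2) = 5^30 ≡ 1, 5^(60/3) = 5^20 ≡ 47, 5^(60/5) = 5^12 ≡ 20 (mod 61). Since 5^30 ≡ 1 (mod 61), the order of 5 divides 30 (in fact the order is 30) ≠ 60, so it is not a primitive root.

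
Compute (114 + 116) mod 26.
22

(114 + 116) = 230
230 mod 26 = 22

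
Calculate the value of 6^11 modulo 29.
Using repeated squaring. 11 = 8 + 2 + 1 (binary 1011). Repeated squaring mod 29: 6^1 ≡ 6; 6^2 ≡ 6² = 36 ≡ 7; 6^4 ≡ 7² = 49 ≡ 20; 6^8 ≡ 20² = 400 ≡ 23. Multiply: 6^11 = 6^8 × 6^2 × 6^1 ≡ 23 × 7 × 6 (mod 29): 23 × 7 = 161 ≡ 16; 16 × 6 = 96 ≡ 9. So 6^11 ≡ 9 (mod 29).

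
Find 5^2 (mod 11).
2 = 2 (binary 10). Repeated squaring mod 11: 5^1 ≡ 5; 5^2 ≡ 5² = 25 ≡ 3. So 5^2 ≡ 3 (mod 11).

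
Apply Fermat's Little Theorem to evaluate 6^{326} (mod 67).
35

By Fermat's Little Theorem, a^(p-1) ≡ 1 (mod p) for prime p and gcd(a, p) = 1
Here p = 67, so 6^66 ≡ 1 (mod 67)
We can reduce the exponent: 326 mod 66 = 62
So 6^326 ≡ 6^62 (mod 67)
Computing: 6^62 mod 67 = 35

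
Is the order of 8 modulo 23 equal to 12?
No, the actual order is 11, not 12.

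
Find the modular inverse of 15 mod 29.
15^(-1) ≡ 2 (mod 29). Verification: 15 × 2 = 30 ≡ 1 (mod 29)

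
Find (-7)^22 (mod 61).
Using repeated squaring. (-7) ≡ 54 (mod 61). 22 = 16 + 4 + 2 (binary 10110). Repeated squaring mod 61: 54^1 ≡ 54; 54^2 ≡ 54² = 2916 ≡ 49; 54^4 ≡ 49² = 2401 ≡ 22; 54^8 ≡ 22² = 484 ≡ 57; 54^16 ≡ 57² = 3249 ≡ 16. Multiply: (-7)^22 ≡ 54^16 × 54^4 × 54^2 ≡ 16 × 22 × 49 (mod 61): 16 × 22 = 352 ≡ 47; 47 × 49 = 2303 ≡ 46. So (-7)^22 ≡ 46 (mod 61).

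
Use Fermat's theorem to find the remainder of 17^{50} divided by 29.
28

By Fermat's Little Theorem, a^(p-1) ≡ 1 (mod p) for prime p and gcd(a, p) = 1
Here p = 29, so 17^28 ≡ 1 (mod 29)
We can reduce the exponent: 50 mod 28 = 22
So 17^50 ≡ 17^22 (mod 29)
Computing: 17^22 mod 29 = 28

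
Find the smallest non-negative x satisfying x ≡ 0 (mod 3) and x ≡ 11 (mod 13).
M = 3 × 13 = 39. M₁ = 13, y₁ ≡ 1 (mod 3). M₂ = 3, y₂ ≡ 9 (mod 13). x = 0×13×1 + 11×3×9 ≡ 24 (mod 39)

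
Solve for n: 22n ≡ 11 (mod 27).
14

Since gcd(22, 27) = 1 divides 11, a solution exists.
Multiply both sides by the inverse of 22 mod 27:
  22^(-1) mod 27 = 16
  x ≡ 16 × 11 ≡ 176 ≡ 14 (mod 27)
Verification: 22 × 14 = 308 = 11 × 27 + 11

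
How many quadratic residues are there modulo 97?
For prime 97, there are (p-1)/2 = (97-1)/2 = 48 quadratic residues (excluding 0).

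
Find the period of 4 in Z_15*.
Powers of 4 mod 15: 4^1≡4, 4^2≡1. Order = 2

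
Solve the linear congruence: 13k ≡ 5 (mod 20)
5

Since gcd(13, 20) = 1 divides 5, a solution exists.
Multiply both sides by the inverse of 13 mod 20:
  13^(-1) mod 20 = 17
  x ≡ 17 × 5 ≡ 85 ≡ 5 (mod 20)
Verification: 13 × 5 = 65 = 3 × 20 + 5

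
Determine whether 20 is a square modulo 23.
By Euler's criterion: 20^{11} ≡ 22 (mod 23). Since this equals -1 (≡ 22), 20 is not a QR.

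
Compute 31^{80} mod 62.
31

Using successive squaring:
Binary expansion of 80: 1010000
Powers of 31 mod 62 (each is the square of the previous):
  31^1 ≡ 31 (mod 62)
  31^2 ≡ 31² = 961 ≡ 31 (mod 62)
  31^4 ≡ 31² = 961 ≡ 31 (mod 62)
  31^8 ≡ 31² = 961 ≡ 31 (mod 62)
  31^16 ≡ 31² = 961 ≡ 31 (mod 62)
  31^32 ≡ 31² = 961 ≡ 31 (mod 62)
  31^64 ≡ 31² = 961 ≡ 31 (mod 62)
80 = 64 + 16, so 31^80 = 31^64 × 31^16 ≡ 31 × 31 (mod 62)
Multiplying step by step:
  31 × 31 = 961 ≡ 31 (mod 62)
Result: 31^80 ≡ 31 (mod 62)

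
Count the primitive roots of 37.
12

The number of primitive roots modulo p is φ(p-1) = φ(36)
φ(36) = 12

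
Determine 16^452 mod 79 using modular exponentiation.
Using Fermat: 16^{78} ≡ 1 (mod 79). 452 ≡ 62 (mod 78). So 16^{452} ≡ 16^{62} ≡ 31 (mod 79)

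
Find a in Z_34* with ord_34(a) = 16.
3 has order 16 mod 34 since 3^{16} ≡ 1 (mod 34) and no smaller power works.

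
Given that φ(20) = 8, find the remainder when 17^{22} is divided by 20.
By Euler: 17^{8} ≡ 1 (mod 20) since gcd(17, 20) = 1. 22 = 2×8 + 6. So 17^{22} ≡ 17^{6} ≡ 9 (mod 20)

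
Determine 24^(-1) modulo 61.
24^(-1) ≡ 28 (mod 61). Verification: 24 × 28 = 672 ≡ 1 (mod 61)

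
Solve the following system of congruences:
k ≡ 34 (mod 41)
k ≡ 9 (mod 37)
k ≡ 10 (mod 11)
6225

Using the Chinese Remainder Theorem:
M = product of moduli = 16687
For equation 1: M_1 = 407, 407 ≡ 38 (mod 41), inverse of 407 mod 41 is 27 (check: 38 × 27 = 1026 ≡ 1 (mod 41))
For equation 2: M_2 = 451, 451 ≡ 7 (mod 37), inverse of 451 mod 37 is 16 (check: 7 × 16 = 112 ≡ 1 (mod 37))
For equation 3: M_3 = 1517, 1517 ≡ 10 (mod 11), inverse of 1517 mod 11 is 10 (check: 10 × 10 = 100 ≡ 1 (mod 11))
Combine: k ≡ Σ r_i×M_i×(M_i⁻¹ mod m_i) = 34×407×27 + 9×451×16 + 10×1517×10 = 373626 + 64944 + 151700 = 590270
590270 mod 16687 = 6225
k ≡ 6225 (mod 16687)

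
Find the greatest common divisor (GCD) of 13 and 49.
1

Using the Euclidean algorithm:
13 = 0 × 49 + 13
49 = 3 × 13 + 10
13 = 1 × 10 + 3
10 = 3 × 3 + 1
3 = 3 × 1 + 0

GCD(13, 49) = 1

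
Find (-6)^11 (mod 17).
Using repeated squaring. (-6) ≡ 11 (mod 17). 11 = 8 + 2 + 1 (binary 1011). Repeated squaring mod 17: 11^1 ≡ 11; 11^2 ≡ 11² = 121 ≡ 2; 11^4 ≡ 2² = 4 ≡ 4; 11^8 ≡ 4² = 16 ≡ 16. Multiply: (-6)^11 ≡ 11^8 × 11^2 × 11^1 ≡ 16 × 2 × 11 (mod 17): 16 × 2 = 32 ≡ 15; 15 × 11 = 165 ≡ 12. So (-6)^11 ≡ 12 (mod 17).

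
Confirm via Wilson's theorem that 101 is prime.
(100)! mod 101 = 100. Since this equals -1 (mod 101), Wilson confirms 101 is prime.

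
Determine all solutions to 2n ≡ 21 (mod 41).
31

Since gcd(2, 41) = 1 divides 21, a solution exists.
Multiply both sides by the inverse of 2 mod 41:
  2^(-1) mod 41 = 21
  x ≡ 21 × 21 ≡ 441 ≡ 31 (mod 41)
Verification: 2 × 31 = 62 = 1 × 41 + 21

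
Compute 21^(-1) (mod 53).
48

Using Extended Euclidean Algorithm:
gcd(21, 53) = 1
Bezout coefficients: 21 × -5 + 53 × 2 = 1
So 21 × -5 ≡ 1 (mod 53)
The inverse is -5 mod 53 = 48
Verification: 21 × 48 = 1008 = 19 × 53 + 1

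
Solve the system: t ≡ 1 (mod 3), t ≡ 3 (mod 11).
M = 3 × 11 = 33. M₁ = 11, y₁ ≡ 2 (mod 3). M₂ = 3, y₂ ≡ 4 (mod 11). t = 1×11×2 + 3×3×4 ≡ 25 (mod 33)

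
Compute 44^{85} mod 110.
44

Using successive squaring:
Binary expansion of 85: 1010101
Powers of 44 mod 110 (each is the square of the previous):
  44^1 ≡ 44 (mod 110)
  44^2 ≡ 44² = 1936 ≡ 66 (mod 110)
  44^4 ≡ 66² = 4356 ≡ 66 (mod 110)
  44^8 ≡ 66² = 4356 ≡ 66 (mod 110)
  44^16 ≡ 66² = 4356 ≡ 66 (mod 110)
  44^32 ≡ 66² = 4356 ≡ 66 (mod 110)
  44^64 ≡ 66² = 4356 ≡ 66 (mod 110)
85 = 64 + 16 + 4 + 1, so 44^85 = 44^64 × 44^16 × 44^4 × 44^1 ≡ 66 × 66 × 66 × 44 (mod 110)
Multiplying step by step:
  66 × 66 = 4356 ≡ 66 (mod 110)
  66 × 66 = 4356 ≡ 66 (mod 110)
  66 × 44 = 2904 ≡ 44 (mod 110)
Result: 44^85 ≡ 44 (mod 110)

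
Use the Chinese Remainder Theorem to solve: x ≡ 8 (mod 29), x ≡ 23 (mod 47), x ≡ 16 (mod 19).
1574

Using the Chinese Remainder Theorem:
M = product of moduli = 25897
For equation 1: M_1 = 893, 893 ≡ 23 (mod 29), inverse of 893 mod 29 is 24 (check: 23 × 24 = 552 ≡ 1 (mod 29))
For equation 2: M_2 = 551, 551 ≡ 34 (mod 47), inverse of 551 mod 47 is 18 (check: 34 × 18 = 612 ≡ 1 (mod 47))
For equation 3: M_3 = 1363, 1363 ≡ 14 (mod 19), inverse of 1363 mod 19 is 15 (check: 14 × 15 = 210 ≡ 1 (mod 19))
Combine: x ≡ Σ r_i×M_i×(M_i⁻¹ mod m_i) = 8×893×24 + 23×551×18 + 16×1363×15 = 171456 + 228114 + 327120 = 726690
726690 mod 25897 = 1574
x ≡ 1574 (mod 25897)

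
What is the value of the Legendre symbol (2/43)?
(2/43) = 2^{21} mod 43 = -1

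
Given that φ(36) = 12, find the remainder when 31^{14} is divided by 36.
By Euler: 31^{12} ≡ 1 (mod 36) since gcd(31, 36) = 1. 14 = 1×12 + 2. So 31^{14} ≡ 31^{2} ≡ 25 (mod 36)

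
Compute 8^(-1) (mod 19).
8^(-1) ≡ 12 (mod 19). Verification: 8 × 12 = 96 ≡ 1 (mod 19)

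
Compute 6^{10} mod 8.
0

Using successive squaring:
Binary expansion of 10: 1010
Powers of 6 mod 8 (each is the square of the previous):
  6^1 ≡ 6 (mod 8)
  6^2 ≡ 6² = 36 ≡ 4 (mod 8)
  6^4 ≡ 4² = 16 ≡ 0 (mod 8)
  6^8 ≡ 0² = 0 ≡ 0 (mod 8)
10 = 8 + 2, so 6^10 = 6^8 × 6^2 ≡ 0 × 4 (mod 8)
Multiplying step by step:
  0 × 4 = 0 ≡ 0 (mod 8)
Result: 6^10 ≡ 0 (mod 8)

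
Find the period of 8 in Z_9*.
Powers of 8 mod 9: 8^1≡8, 8^2≡1. Order = 2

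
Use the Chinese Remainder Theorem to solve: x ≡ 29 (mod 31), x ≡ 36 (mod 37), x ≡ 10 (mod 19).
5919

Using the Chinese Remainder Theorem:
M = product of moduli = 21793
For equation 1: M_1 = 703, 703 ≡ 21 (mod 31), inverse of 703 mod 31 is 3 (check: 21 × 3 = 63 ≡ 1 (mod 31))
For equation 2: M_2 = 589, 589 ≡ 34 (mod 37), inverse of 589 mod 37 is 12 (check: 34 × 12 = 408 ≡ 1 (mod 37))
For equation 3: M_3 = 1147, 1147 ≡ 7 (mod 19), inverse of 1147 mod 19 is 11 (check: 7 × 11 = 77 ≡ 1 (mod 19))
Combine: x ≡ Σ r_i×M_i×(M_i⁻¹ mod m_i) = 29×703×3 + 36×589×12 + 10×1147×11 = 61161 + 254448 + 126170 = 441779
441779 mod 21793 = 5919
x ≡ 5919 (mod 21793)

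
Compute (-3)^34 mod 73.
Using repeated squaring. (-3) ≡ 70 (mod 73). 34 = 32 + 2 (binary 100010). Repeated squaring mod 73: 70^1 ≡ 70; 70^2 ≡ 70² = 4900 ≡ 9; 70^4 ≡ 9² = 81 ≡ 8; 70^8 ≡ 8² = 64 ≡ 64; 70^16 ≡ 64² = 4096 ≡ 8; 70^32 ≡ 8² = 64 ≡ 64. Multiply: (-3)^34 ≡ 70^32 × 70^2 ≡ 64 × 9 (mod 73): 64 × 9 = 576 ≡ 65. So (-3)^34 ≡ 65 (mod 73).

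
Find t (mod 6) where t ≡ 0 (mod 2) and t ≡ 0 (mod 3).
M = 2 × 3 = 6. M₁ = 3, y₁ ≡ 1 (mod 2). M₂ = 2, y₂ ≡ 2 (mod 3). t = 0×3×1 + 0×2×2 ≡ 0 (mod 6)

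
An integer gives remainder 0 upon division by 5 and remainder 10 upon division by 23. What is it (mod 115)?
M = 5 × 23 = 115. M₁ = 23, y₁ ≡ 2 (mod 5). M₂ = 5, y₂ ≡ 14 (mod 23). r = 0×23×2 + 10×5×14 ≡ 10 (mod 115). The smallest positive such number is 10.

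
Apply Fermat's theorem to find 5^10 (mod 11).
By Fermat's Little Theorem, 5^{10} ≡ 1 (mod 11) since 11 is prime and gcd(5, 11) = 1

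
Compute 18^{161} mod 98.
30

Using successive squaring:
Binary expansion of 161: 10100001
Powers of 18 mod 98 (each is the square of the previous):
  18^1 ≡ 18 (mod 98)
  18^2 ≡ 18² = 324 ≡ 30 (mod 98)
  18^4 ≡ 30² = 900 ≡ 18 (mod 98)
  18^8 ≡ 18² = 324 ≡ 30 (mod 98)
  18^16 ≡ 30² = 900 ≡ 18 (mod 98)
  18^32 ≡ 18² = 324 ≡ 30 (mod 98)
  18^64 ≡ 30² = 900 ≡ 18 (mod 98)
  18^128 ≡ 18² = 324 ≡ 30 (mod 98)
161 = 128 + 32 + 1, so 18^161 = 18^128 × 18^32 × 18^1 ≡ 30 × 30 × 18 (mod 98)
Multiplying step by step:
  30 × 30 = 900 ≡ 18 (mod 98)
  18 × 18 = 324 ≡ 30 (mod 98)
Result: 18^161 ≡ 30 (mod 98)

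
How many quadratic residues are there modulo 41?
For prime 41, there are (p-1)/2 = (41-1)/2 = 20 quadratic residues (excluding 0).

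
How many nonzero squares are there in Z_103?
For prime 103, there are (p-1)/2 = (103-1)/2 = 51 quadratic residues (excluding 0).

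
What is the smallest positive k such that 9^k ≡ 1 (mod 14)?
Powers of 9 mod 14: 9^1≡9, 9^2≡11, 9^3≡1. Order = 3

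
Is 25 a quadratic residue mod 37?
By Euler's criterion: 25^{18} ≡ 1 (mod 37). Since this equals 1, 25 is a QR.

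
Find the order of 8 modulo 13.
Powers of 8 mod 13: 8^1≡8, 8^2≡12, 8^3≡5, 8^4≡1. Order = 4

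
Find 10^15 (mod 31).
Using repeated squaring. 15 = 8 + 4 + 2 + 1 (binary 1111). Repeated squaring mod 31: 10^1 ≡ 10; 10^2 ≡ 10² = 100 ≡ 7; 10^4 ≡ 7² = 49 ≡ 18; 10^8 ≡ 18² = 324 ≡ 14. Multiply: 10^15 = 10^8 × 10^4 × 10^2 × 10^1 ≡ 14 × 18 × 7 × 10 (mod 31): 14 × 18 = 252 ≡ 4; 4 × 7 = 28 ≡ 28; 28 × 10 = 280 ≡ 1. So 10^15 ≡ 1 (mod 31).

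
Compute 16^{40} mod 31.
1

Using successive squaring:
Binary expansion of 40: 101000
Powers of 16 mod 31 (each is the square of the previous):
  16^1 ≡ 16 (mod 31)
  16^2 ≡ 16² = 256 ≡ 8 (mod 31)
  16^4 ≡ 8² = 64 ≡ 2 (mod 31)
  16^8 ≡ 2² = 4 ≡ 4 (mod 31)
  16^16 ≡ 4² = 16 ≡ 16 (mod 31)
  16^32 ≡ 16² = 256 ≡ 8 (mod 31)
40 = 32 + 8, so 16^40 = 16^32 × 16^8 ≡ 8 × 4 (mod 31)
Multiplying step by step:
  8 × 4 = 32 ≡ 1 (mod 31)
Result: 16^40 ≡ 1 (mod 31)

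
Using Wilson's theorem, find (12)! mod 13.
By Wilson's theorem, (12)! ≡ -1 ≡ 12 (mod 13)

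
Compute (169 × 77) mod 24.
5

(169 × 77) = 13013
13013 mod 24 = 5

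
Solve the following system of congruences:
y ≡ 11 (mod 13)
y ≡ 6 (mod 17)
193

Using the Chinese Remainder Theorem:
M = product of moduli = 221
For equation 1: M_1 = 17, 17 ≡ 4 (mod 13), inverse of 17 mod 13 is 10 (check: 4 × 10 = 40 ≡ 1 (mod 13))
For equation 2: M_2 = 13, 13 ≡ 13 (mod 17), inverse of 13 mod 17 is 4 (check: 13 × 4 = 52 ≡ 1 (mod 17))
Combine: y ≡ Σ r_i×M_i×(M_i⁻¹ mod m_i) = 11×17×10 + 6×13×4 = 1870 + 312 = 2182
2182 mod 221 = 193
y ≡ 193 (mod 221)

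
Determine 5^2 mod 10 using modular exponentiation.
2 = 2 (binary 10). Repeated squaring mod 10: 5^1 ≡ 5; 5^2 ≡ 5² = 25 ≡ 5. So 5^2 ≡ 5 (mod 10).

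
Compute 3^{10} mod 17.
8

Using successive squaring:
Binary expansion of 10: 1010
Powers of 3 mod 17 (each is the square of the previous):
  3^1 ≡ 3 (mod 17)
  3^2 ≡ 3² = 9 ≡ 9 (mod 17)
  3^4 ≡ 9² = 81 ≡ 13 (mod 17)
  3^8 ≡ 13² = 169 ≡ 16 (mod 17)
10 = 8 + 2, so 3^10 = 3^8 × 3^2 ≡ 16 × 9 (mod 17)
Multiplying step by step:
  16 × 9 = 144 ≡ 8 (mod 17)
Result: 3^10 ≡ 8 (mod 17)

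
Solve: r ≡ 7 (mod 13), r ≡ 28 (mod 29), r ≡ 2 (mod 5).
M = 13 × 29 × 5 = 1885. M₁ = 145, y₁ ≡ 7 (mod 13). M₂ = 65, y₂ ≡ 25 (mod 29). M₃ = 377, y₃ ≡ 3 (mod 5). r = 7×145×7 + 28×65×25 + 2×377×3 ≡ 202 (mod 1885)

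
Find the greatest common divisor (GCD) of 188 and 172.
4

Using the Euclidean algorithm:
188 = 1 × 172 + 16
172 = 10 × 16 + 12
16 = 1 × 12 + 4
12 = 3 × 4 + 0

GCD(188, 172) = 4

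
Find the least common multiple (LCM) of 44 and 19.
836

First find GCD(44, 19) using the Euclidean algorithm:
44 = 2 × 19 + 6
19 = 3 × 6 + 1
6 = 6 × 1 + 0
GCD(44, 19) = 1

LCM formula: LCM(a, b) = (a × b) / GCD(a, b)
LCM(44, 19) = (44 × 19) / 1
LCM(44, 19) = 836 / 1
LCM(44, 19) = 836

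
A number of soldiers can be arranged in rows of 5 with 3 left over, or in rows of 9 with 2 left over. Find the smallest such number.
M = 5 × 9 = 45. M₁ = 9, y₁ ≡ 4 (mod 5). M₂ = 5, y₂ ≡ 2 (mod 9). n = 3×9×4 + 2×5×2 ≡ 38 (mod 45). The smallest positive such number is 38.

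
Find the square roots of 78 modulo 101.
The square roots of 78 mod 101 are 52 and 49. Verify: 52² = 2704 ≡ 78 (mod 101)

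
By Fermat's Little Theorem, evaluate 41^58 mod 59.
By Fermat's Little Theorem, 41^{58} ≡ 1 (mod 59) since 59 is prime and gcd(41, 59) = 1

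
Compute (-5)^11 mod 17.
Using repeated squaring. (-5) ≡ 12 (mod 17). 11 = 8 + 2 + 1 (binary 1011). Repeated squaring mod 17: 12^1 ≡ 12; 12^2 ≡ 12² = 144 ≡ 8; 12^4 ≡ 8² = 64 ≡ 13; 12^8 ≡ 13² = 169 ≡ 16. Multiply: (-5)^11 ≡ 12^8 × 12^2 × 12^1 ≡ 16 × 8 × 12 (mod 17): 16 × 8 = 128 ≡ 9; 9 × 12 = 108 ≡ 6. So (-5)^11 ≡ 6 (mod 17).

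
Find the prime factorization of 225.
3^2 × 5^2

Divide by primes starting from smallest:
225 ÷ 3 = 75
75 ÷ 3 = 25
25 ÷ 5 = 5
5 ÷ 5 = 1

225 = 3^2 × 5^2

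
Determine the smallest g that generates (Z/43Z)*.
3

A primitive root g modulo p has order p-1 = 42
Prime divisors of 42: [2, 3, 7]
g is a primitive root iff g^(42/q) ≢ 1 (mod 43) for each prime divisor q
Testing small values:
  g = 2: 2^21 ≡ 42, 2^14 ≡ 1, 2^6 ≡ 21 (mod 43) → 2^14 ≡ 1, not primitive root
  g = 3: 3^21 ≡ 42, 3^14 ≡ 36, 3^6 ≡ 41 (mod 43) → none is 1, primitive root!
The smallest primitive root is 3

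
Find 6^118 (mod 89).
Using Fermat: 6^{88} ≡ 1 (mod 89). 118 ≡ 30 (mod 88). So 6^{118} ≡ 6^{30} ≡ 5 (mod 89)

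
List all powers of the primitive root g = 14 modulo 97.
g^1, g^2, ..., g^{96} mod 97: {14, 2, 28, 4, 56, 8, 15, 16, 30, 32, 60, 64, 23, 31, 46, 62, 92, 27, 87, 54, 77, 11, 57, 22, 17, 44, 34, 88, 68, 79, 39, 61, 78, 25, 59, 50, 21, 3, 42, 6, 84, 12, 71, 24, 45, 48, 90, 96, 83, 95, 69, 93, 41, 89, 82, 81, 67, 65, 37, 33, 74, 66, 51, 35, 5, 70, 10, 43, 20, 86, 40, 75, 80, 53, 63, 9, 29, 18, 58, 36, 19, 72, 38, 47, 76, 94, 55, 91, 13, 85, 26, 73, 52, 49, 7, 1}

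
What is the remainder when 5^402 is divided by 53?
Using Fermat: 5^{52} ≡ 1 (mod 53). 402 ≡ 38 (mod 52). So 5^{402} ≡ 5^{38} ≡ 6 (mod 53)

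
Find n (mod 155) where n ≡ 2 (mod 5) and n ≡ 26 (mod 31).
M = 5 × 31 = 155. M₁ = 31, y₁ ≡ 1 (mod 5). M₂ = 5, y₂ ≡ 25 (mod 31). n = 2×31×1 + 26×5×25 ≡ 57 (mod 155)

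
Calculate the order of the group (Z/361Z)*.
342

Prime factorization: 361 = 19^2
Using the formula φ(n) = n × Π(1 - 1/p) for each prime factor p:
φ(361) = 361 × (1 - 1/19)
φ(361) = 342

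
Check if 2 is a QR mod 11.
By Euler's criterion: 2^{5} ≡ 10 (mod 11). Since this equals -1 (≡ 10), 2 is not a QR.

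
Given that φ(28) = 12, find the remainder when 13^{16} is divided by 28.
By Euler: 13^{12} ≡ 1 (mod 28) since gcd(13, 28) = 1. 16 = 1×12 + 4. So 13^{16} ≡ 13^{4} ≡ 1 (mod 28)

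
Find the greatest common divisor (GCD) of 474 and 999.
3

Using the Euclidean algorithm:
474 = 0 × 999 + 474
999 = 2 × 474 + 51
474 = 9 × 51 + 15
51 = 3 × 15 + 6
15 = 2 × 6 + 3
6 = 2 × 3 + 0

GCD(474, 999) = 3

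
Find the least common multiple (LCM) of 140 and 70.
140

First find GCD(140, 70) using the Euclidean algorithm:
140 = 2 × 70 + 0
GCD(140, 70) = 70

LCM formula: LCM(a, b) = (a × b) / GCD(a, b)
LCM(140, 70) = (140 × 70) / 70
LCM(140, 70) = 9800 / 70
LCM(140, 70) = 140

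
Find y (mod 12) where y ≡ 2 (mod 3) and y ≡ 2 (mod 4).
M = 3 × 4 = 12. M₁ = 4, y₁ ≡ 1 (mod 3). M₂ = 3, y₂ ≡ 3 (mod 4). y = 2×4×1 + 2×3×3 ≡ 2 (mod 12)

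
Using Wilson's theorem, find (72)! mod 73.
By Wilson's theorem, (72)! ≡ -1 ≡ 72 (mod 73)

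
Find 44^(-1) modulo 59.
55

Using Extended Euclidean Algorithm:
gcd(44, 59) = 1
Bezout coefficients: 44 × -4 + 59 × 3 = 1
So 44 × -4 ≡ 1 (mod 59)
The inverse is -4 mod 59 = 55
Verification: 44 × 55 = 2420 = 41 × 59 + 1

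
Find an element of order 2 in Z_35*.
6 has order 2 mod 35 since 6^{2} ≡ 1 (mod 35) and no smaller power works.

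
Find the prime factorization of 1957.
19 × 103

Divide by primes starting from smallest:
1957 ÷ 19 = 103
103 ÷ 103 = 1

1957 = 19 × 103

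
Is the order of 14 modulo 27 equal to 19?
No, the actual order is 18, not 19.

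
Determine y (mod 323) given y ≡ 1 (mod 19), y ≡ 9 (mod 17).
77

Using the Chinese Remainder Theorem:
M = product of moduli = 323
For equation 1: M_1 = 17, 17 ≡ 17 (mod 19), inverse of 17 mod 19 is 9 (check: 17 × 9 = 153 ≡ 1 (mod 19))
For equation 2: M_2 = 19, 19 ≡ 2 (mod 17), inverse of 19 mod 17 is 9 (check: 2 × 9 = 18 ≡ 1 (mod 17))
Combine: y ≡ Σ r_i×M_i×(M_i⁻¹ mod m_i) = 1×17×9 + 9×19×9 = 153 + 1539 = 1692
1692 mod 323 = 77
y ≡ 77 (mod 323)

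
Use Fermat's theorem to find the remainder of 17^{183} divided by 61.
33

By Fermat's Little Theorem, a^(p-1) ≡ 1 (mod p) for prime p and gcd(a, p) = 1
Here p = 61, so 17^60 ≡ 1 (mod 61)
We can reduce the exponent: 183 mod 60 = 3
So 17^183 ≡ 17^3 (mod 61)
Computing: 17^3 mod 61 = 33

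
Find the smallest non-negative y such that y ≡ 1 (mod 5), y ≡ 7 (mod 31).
131

Using the Chinese Remainder Theorem:
M = product of moduli = 155
For equation 1: M_1 = 31, 31 ≡ 1 (mod 5), inverse of 31 mod 5 is 1 (check: 1 × 1 = 1 ≡ 1 (mod 5))
For equation 2: M_2 = 5, 5 ≡ 5 (mod 31), inverse of 5 mod 31 is 25 (check: 5 × 25 = 125 ≡ 1 (mod 31))
Combine: y ≡ Σ r_i×M_i×(M_i⁻¹ mod m_i) = 1×31×1 + 7×5×25 = 31 + 875 = 906
906 mod 155 = 131
y ≡ 131 (mod 155)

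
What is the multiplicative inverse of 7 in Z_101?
29

Using Extended Euclidean Algorithm:
gcd(7, 101) = 1
Bezout coefficients: 7 × 29 + 101 × -2 = 1
So 7 × 29 ≡ 1 (mod 101)
The inverse is 29 mod 101 = 29
Verification: 7 × 29 = 203 = 2 × 101 + 1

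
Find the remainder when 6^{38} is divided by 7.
By Fermat: 6^{6} ≡ 1 (mod 7). 38 = 6×6 + 2. So 6^{38} ≡ 6^{2} ≡ 1 (mod 7)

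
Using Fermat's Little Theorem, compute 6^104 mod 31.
By Fermat: 6^{30} ≡ 1 (mod 31). 104 = 3×30 + 14. So 6^{104} ≡ 6^{14} ≡ 5 (mod 31)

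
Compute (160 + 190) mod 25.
0

(160 + 190) = 350
350 mod 25 = 0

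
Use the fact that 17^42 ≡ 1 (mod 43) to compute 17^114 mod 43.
By Fermat: 17^{42} ≡ 1 (mod 43). 114 = 2×42 + 30. So 17^{114} ≡ 17^{30} ≡ 41 (mod 43)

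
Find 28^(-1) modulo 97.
52

Using Extended Euclidean Algorithm:
gcd(28, 97) = 1
Bezout coefficients: 28 × -45 + 97 × 13 = 1
So 28 × -45 ≡ 1 (mod 97)
The inverse is -45 mod 97 = 52
Verification: 28 × 52 = 1456 = 15 × 97 + 1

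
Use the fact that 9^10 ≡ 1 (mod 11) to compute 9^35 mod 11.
By Fermat: 9^{10} ≡ 1 (mod 11). 35 = 3×10 + 5. So 9^{35} ≡ 9^{5} ≡ 1 (mod 11)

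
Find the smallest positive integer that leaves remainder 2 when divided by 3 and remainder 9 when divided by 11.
M = 3 × 11 = 33. M₁ = 11, y₁ ≡ 2 (mod 3). M₂ = 3, y₂ ≡ 4 (mod 11). z = 2×11×2 + 9×3×4 ≡ 20 (mod 33). The smallest positive such number is 20.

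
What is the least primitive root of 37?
2

A primitive root g modulo p has order p-1 = 36
Prime divisors of 36: [2, 3]
g is a primitive root iff g^(36/q) ≢ 1 (mod 37) for each prime divisor q
Testing small values:
  g = 2: 2^18 ≡ 36, 2^12 ≡ 26 (mod 37) → none is 1, primitive root!
The smallest primitive root is 2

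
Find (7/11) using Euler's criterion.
(7/11) = 7^{5} mod 11 = -1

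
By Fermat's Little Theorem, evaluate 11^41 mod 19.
By Fermat: 11^{18} ≡ 1 (mod 19). 41 = 2×18 + 5. So 11^{41} ≡ 11^{5} ≡ 7 (mod 19)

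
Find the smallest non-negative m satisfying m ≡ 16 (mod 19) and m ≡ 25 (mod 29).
M = 19 × 29 = 551. M₁ = 29, y₁ ≡ 2 (mod 19). M₂ = 19, y₂ ≡ 26 (mod 29). m = 16×29×2 + 25×19×26 ≡ 54 (mod 551)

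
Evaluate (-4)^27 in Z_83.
Using repeated squaring. (-4) ≡ 79 (mod 83). 27 = 16 + 8 + 2 + 1 (binary 11011). Repeated squaring mod 83: 79^1 ≡ 79; 79^2 ≡ 79² = 6241 ≡ 16; 79^4 ≡ 16² = 256 ≡ 7; 79^8 ≡ 7² = 49 ≡ 49; 79^16 ≡ 49² = 2401 ≡ 77. Multiply: (-4)^27 ≡ 79^16 × 79^8 × 79^2 × 79^1 ≡ 77 × 49 × 16 × 79 (mod 83): 77 × 49 = 3773 ≡ 38; 38 × 16 = 608 ≡ 27; 27 × 79 = 2133 ≡ 58. So (-4)^27 ≡ 58 (mod 83).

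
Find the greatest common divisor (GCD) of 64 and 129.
1

Using the Euclidean algorithm:
64 = 0 × 129 + 64
129 = 2 × 64 + 1
64 = 64 × 1 + 0

GCD(64, 129) = 1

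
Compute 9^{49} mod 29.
28

Using successive squaring:
Binary expansion of 49: 110001
Powers of 9 mod 29 (each is the square of the previous):
  9^1 ≡ 9 (mod 29)
  9^2 ≡ 9² = 81 ≡ 23 (mod 29)
  9^4 ≡ 23² = 529 ≡ 7 (mod 29)
  9^8 ≡ 7² = 49 ≡ 20 (mod 29)
  9^16 ≡ 20² = 400 ≡ 23 (mod 29)
  9^32 ≡ 23² = 529 ≡ 7 (mod 29)
49 = 32 + 16 + 1, so 9^49 = 9^32 × 9^16 × 9^1 ≡ 7 × 23 × 9 (mod 29)
Multiplying step by step:
  7 × 23 = 161 ≡ 16 (mod 29)
  16 × 9 = 144 ≡ 28 (mod 29)
Result: 9^49 ≡ 28 (mod 29)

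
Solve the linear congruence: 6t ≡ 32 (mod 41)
19

Since gcd(6, 41) = 1 divides 32, a solution exists.
Multiply both sides by the inverse of 6 mod 41:
  6^(-1) mod 41 = 7
  x ≡ 7 × 32 ≡ 224 ≡ 19 (mod 41)
Verification: 6 × 19 = 114 = 2 × 41 + 32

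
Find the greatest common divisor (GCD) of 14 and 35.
7

Using the Euclidean algorithm:
14 = 0 × 35 + 14
35 = 2 × 14 + 7
14 = 2 × 7 + 0

GCD(14, 35) = 7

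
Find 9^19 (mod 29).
Using repeated squaring. 19 = 16 + 2 + 1 (binary 10011). Repeated squaring mod 29: 9^1 ≡ 9; 9^2 ≡ 9² = 81 ≡ 23; 9^4 ≡ 23² = 529 ≡ 7; 9^8 ≡ 7² = 49 ≡ 20; 9^16 ≡ 20² = 400 ≡ 23. Multiply: 9^19 = 9^16 × 9^2 × 9^1 ≡ 23 × 23 × 9 (mod 29): 23 × 23 = 529 ≡ 7; 7 × 9 = 63 ≡ 5. So 9^19 ≡ 5 (mod 29).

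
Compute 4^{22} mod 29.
25

Using successive squaring:
Binary expansion of 22: 10110
Powers of 4 mod 29 (each is the square of the previous):
  4^1 ≡ 4 (mod 29)
  4^2 ≡ 4² = 16 ≡ 16 (mod 29)
  4^4 ≡ 16² = 256 ≡ 24 (mod 29)
  4^8 ≡ 24² = 576 ≡ 25 (mod 29)
  4^16 ≡ 25² = 625 ≡ 16 (mod 29)
22 = 16 + 4 + 2, so 4^22 = 4^16 × 4^4 × 4^2 ≡ 16 × 24 × 16 (mod 29)
Multiplying step by step:
  16 × 24 = 384 ≡ 7 (mod 29)
  7 × 16 = 112 ≡ 25 (mod 29)
Result: 4^22 ≡ 25 (mod 29)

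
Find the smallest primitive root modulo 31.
3

A primitive root g modulo p has order p-1 = 30
Prime divisors of 30: [2, 3, 5]
g is a primitive root iff g^(30/q) ≢ 1 (mod 31) for each prime divisor q
Testing small values:
  g = 2: 2^15 ≡ 1, 2^10 ≡ 1, 2^6 ≡ 2 (mod 31) → 2^15 ≡ 1, not primitive root
  g = 3: 3^15 ≡ 30, 3^10 ≡ 25, 3^6 ≡ 16 (mod 31) → none is 1, primitive root!
The smallest primitive root is 3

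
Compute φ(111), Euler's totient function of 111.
72

Prime factorization: 111 = 3 × 37
Using the formula φ(n) = n × Π(1 - 1/p) for each prime factor p:
φ(111) = 111 × (1 - 1/3) × (1 - 1/37)
φ(111) = 72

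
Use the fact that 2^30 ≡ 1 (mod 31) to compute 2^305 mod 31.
By Fermat: 2^{30} ≡ 1 (mod 31). 305 ≡ 5 (mod 30). So 2^{305} ≡ 2^{5} ≡ 1 (mod 31)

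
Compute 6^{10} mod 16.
0

Using successive squaring:
Binary expansion of 10: 1010
Powers of 6 mod 16 (each is the square of the previous):
  6^1 ≡ 6 (mod 16)
  6^2 ≡ 6² = 36 ≡ 4 (mod 16)
  6^4 ≡ 4² = 16 ≡ 0 (mod 16)
  6^8 ≡ 0² = 0 ≡ 0 (mod 16)
10 = 8 + 2, so 6^10 = 6^8 × 6^2 ≡ 0 × 4 (mod 16)
Multiplying step by step:
  0 × 4 = 0 ≡ 0 (mod 16)
Result: 6^10 ≡ 0 (mod 16)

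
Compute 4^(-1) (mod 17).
4^(-1) ≡ 13 (mod 17). Verification: 4 × 13 = 52 ≡ 1 (mod 17)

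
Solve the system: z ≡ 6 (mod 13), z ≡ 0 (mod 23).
M = 13 × 23 = 299. M₁ = 23, y₁ ≡ 4 (mod 13). M₂ = 13, y₂ ≡ 16 (mod 23). z = 6×23×4 + 0×13×16 ≡ 253 (mod 299)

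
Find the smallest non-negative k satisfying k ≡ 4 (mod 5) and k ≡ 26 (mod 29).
M = 5 × 29 = 145. M₁ = 29, y₁ ≡ 4 (mod 5). M₂ = 5, y₂ ≡ 6 (mod 29). k = 4×29×4 + 26×5×6 ≡ 84 (mod 145)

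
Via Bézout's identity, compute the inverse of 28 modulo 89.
Extended GCD: 28(35) + 89(-11) = 1. So 28^(-1) ≡ 35 ≡ 35 (mod 89). Verify: 28 × 35 = 980 ≡ 1 (mod 89)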